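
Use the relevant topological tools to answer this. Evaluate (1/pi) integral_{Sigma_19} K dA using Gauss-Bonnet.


Gauss-Bonnet: integral K dA = 2*pi*chi(M).
chi(Sigma_19) = 2 - 2*19 = -36.
(integral K dA)/pi = 2*chi = 2*(-36) = -72

-72


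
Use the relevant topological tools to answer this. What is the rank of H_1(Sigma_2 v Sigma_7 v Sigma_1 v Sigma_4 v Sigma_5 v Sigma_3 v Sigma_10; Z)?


For a wedge X v Y: reduced H_k(X v Y) = H_k(X) + H_k(Y).
Each Sigma_g contributes b_1 = 2g.
b_1 = 4 + 14 + 2 + 8 + 10 + 6 + 20 = 64

64


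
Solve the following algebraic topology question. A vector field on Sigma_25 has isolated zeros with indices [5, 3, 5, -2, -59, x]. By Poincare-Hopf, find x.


Poincare-Hopf: sum of indices = chi(M).
chi(Sigma_25) = 2 - 2*25 = -48.
Sum of known indices = -48.
x = chi - (sum known) = -48 - (-48) = 0

0


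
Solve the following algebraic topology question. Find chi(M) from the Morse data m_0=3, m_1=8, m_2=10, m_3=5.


Morse theory: chi(M) = sum_k (-1)^k m_k where m_k = #(index-k critical points).
= (3) + (-8) + (10) + (-5) = 0

0


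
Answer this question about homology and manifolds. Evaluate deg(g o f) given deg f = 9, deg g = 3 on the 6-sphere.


Degree is multiplicative under composition: deg(g o f) = deg(g) * deg(f).
= 3 * 9 = 27

27


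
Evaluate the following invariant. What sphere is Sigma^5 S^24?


Each suspension raises dimension by 1: Sigma S^n = S^{n+1}.
Sigma^5 S^24 = S^{24+5} = S^29

29


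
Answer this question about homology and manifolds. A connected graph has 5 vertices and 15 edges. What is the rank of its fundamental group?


For a connected graph: rank(pi_1) = b_1 = E - V + 1 = 1 - chi.
chi = V - E = 5 - 15 = -10.
rank = 1 - (-10) = 15 - 5 + 1 = 11

11


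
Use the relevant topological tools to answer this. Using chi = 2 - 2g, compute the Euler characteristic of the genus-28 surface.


For a closed orientable surface of genus g: chi = 2 - 2g.
Here g = 28.
chi = 2 - 2*28 = 2 - 56 = -54

-54


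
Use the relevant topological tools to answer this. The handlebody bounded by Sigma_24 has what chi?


A genus-g handlebody deformation retracts to a wedge of g circles.
chi(vee_g S^1) = 1 - g.
chi(H_24) = 1 - 24 = -23

-23


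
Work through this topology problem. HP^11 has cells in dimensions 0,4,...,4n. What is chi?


HP^11 has one cell in each dimension 0, 4, ..., 4*11 (11+1 cells, all even-dim).
chi = 11 + 1 = 12

12


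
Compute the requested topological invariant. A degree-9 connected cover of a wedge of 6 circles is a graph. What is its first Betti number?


Nielsen-Schreier: an index-n subgroup of F_r is free of rank 1 + n(r-1).
Equivalently: chi(cover) = n*chi(base); chi(vee_r S^1) = 1 - 6 = -5.
chi(E) = 9*(-5) = -45; rank = 1 - chi(E) = 1 - (-45) = 46.
rank = 1 + 9*(6-1) = 1 + 45 = 46

46


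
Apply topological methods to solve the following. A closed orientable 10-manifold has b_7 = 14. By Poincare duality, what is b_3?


Poincare duality for closed orientable n-manifolds: b_k = b_{n-k}.
Here n = 10, so b_3 = b_7 = 14

14


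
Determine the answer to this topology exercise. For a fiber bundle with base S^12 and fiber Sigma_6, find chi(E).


chi(S^12) = 2 (n even), chi(Sigma_6) = 2 - 2*6 = -10.
chi(E) = 2 * (-10) = -20

-20


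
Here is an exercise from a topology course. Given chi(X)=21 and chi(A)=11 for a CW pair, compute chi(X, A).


Relative Euler characteristic: chi(X, A) = chi(X) - chi(A).
= 21 - (11) = 10

10


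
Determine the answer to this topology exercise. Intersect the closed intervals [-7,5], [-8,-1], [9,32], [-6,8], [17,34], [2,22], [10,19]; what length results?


Intersection = [max(a_i), min(b_i)] = [17, -1].
Since 17 > -1, the intersection is empty.
Length = 0

0


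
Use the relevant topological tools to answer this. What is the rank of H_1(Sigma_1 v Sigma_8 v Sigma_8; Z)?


For a wedge X v Y: reduced H_k(X v Y) = H_k(X) + H_k(Y).
Each Sigma_g contributes b_1 = 2g.
b_1 = 2 + 16 + 16 = 34

34


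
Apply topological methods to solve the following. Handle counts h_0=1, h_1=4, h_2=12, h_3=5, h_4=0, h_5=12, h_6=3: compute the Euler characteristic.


Handles of index k contribute (-1)^k to chi (same as CW cells).
chi = (1) + (-4) + (12) + (-5) + (0) + (-12) + (3) = -5

-5


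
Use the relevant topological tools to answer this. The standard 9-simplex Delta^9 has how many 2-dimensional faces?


Delta^9 has 9+1 vertices. A 2-face is a choice of 2+1 vertices.
f_2 = C(9+1, 2+1) = C(10,3) = 120

120


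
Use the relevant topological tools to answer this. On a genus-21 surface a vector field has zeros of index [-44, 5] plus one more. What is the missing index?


Poincare-Hopf: sum of indices = chi(M).
chi(Sigma_21) = 2 - 2*21 = -40.
Sum of known indices = -39.
x = chi - (sum known) = -40 - (-39) = -1

-1


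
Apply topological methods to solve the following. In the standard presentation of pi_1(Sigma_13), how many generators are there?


Standard presentation: pi_1(Sigma_g) = <a_1,b_1,...,a_g,b_g | [a_1,b_1]...[a_g,b_g] = 1>.
Number of generators = 2g = 2*13 = 26

26


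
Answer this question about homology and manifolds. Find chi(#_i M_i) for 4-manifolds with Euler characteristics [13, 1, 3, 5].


For n-manifolds: chi(A#B) = chi(A) + chi(B) - chi(S^4).
chi(S^4) = 1 + (-1)^4 = 2.
chi(#) = (sum chi_i) - (4-1)*chi(S^4) = 22 - 3*2 = 16

16


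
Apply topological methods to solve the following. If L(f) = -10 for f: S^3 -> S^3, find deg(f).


L(f) = 1 + (-1)^3 deg(f) on S^3.
-10 = 1 + (-1)^3 * deg(f)
(-1)^3 * deg(f) = -11
deg(f) = 11

11


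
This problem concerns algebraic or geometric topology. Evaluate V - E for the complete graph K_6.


K_6: V = 6, E = C(6,2) = 15.
chi = V - E = 6 - 15 = -9

-9


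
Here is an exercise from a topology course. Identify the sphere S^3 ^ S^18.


S^m ^ S^n = S^{m+n}.
k = 3 + 18 = 21

21


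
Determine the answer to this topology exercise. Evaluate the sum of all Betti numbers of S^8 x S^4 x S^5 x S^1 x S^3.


Total Betti number is multiplicative under products.
Each S^d (d>=1) has total Betti number 2.
There are 5 sphere factors.
Total = 2^5 = 32

32


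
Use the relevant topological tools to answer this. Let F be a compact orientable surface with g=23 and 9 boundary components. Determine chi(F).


For a compact orientable surface with genus g and b boundary components: chi = 2 - 2g - b.
chi = 2 - 2*23 - 9 = 2 - 46 - 9 = -53

-53


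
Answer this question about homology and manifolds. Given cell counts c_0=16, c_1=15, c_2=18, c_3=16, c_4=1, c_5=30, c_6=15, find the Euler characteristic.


chi = sum_k (-1)^k c_k.
= (-1)^0*16 + (-1)^1*15 + (-1)^2*18 + (-1)^3*16 + (-1)^4*1 + (-1)^5*30 + (-1)^6*15
= (16) + (-15) + (18) + (-16) + (1) + (-30) + (15)
= -11

-11


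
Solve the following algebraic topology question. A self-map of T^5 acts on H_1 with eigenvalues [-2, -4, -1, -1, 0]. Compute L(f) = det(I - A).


For a torus self-map: L(f) = det(I - A) where A acts on H_1.
L(f) = (1--2) * (1--4) * (1--1) * (1--1) * (1-0) = 3 * 5 * 2 * 2 * 1 = 60

60


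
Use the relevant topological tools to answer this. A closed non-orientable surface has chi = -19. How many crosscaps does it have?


chi = 2 - k for closed non-orientable surfaces with k crosscaps.
-19 = 2 - k
k = 2 - (-19) = 21

21


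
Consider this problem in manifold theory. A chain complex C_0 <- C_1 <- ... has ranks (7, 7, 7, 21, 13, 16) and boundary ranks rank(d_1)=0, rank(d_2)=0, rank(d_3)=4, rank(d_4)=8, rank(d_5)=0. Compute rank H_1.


rank H_k = rank(ker d_k) - rank(im d_{k+1}).
rank(ker d_1) = rank(C_1) - rank(d_1) = 7 - 0 = 7.
rank(im d_{1+1}) = 0.
rank H_1 = 7 - 0 = 7

7


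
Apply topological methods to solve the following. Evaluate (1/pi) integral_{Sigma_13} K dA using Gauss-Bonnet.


Gauss-Bonnet: integral K dA = 2*pi*chi(M).
chi(Sigma_13) = 2 - 2*13 = -24.
(integral K dA)/pi = 2*chi = 2*(-24) = -48

-48


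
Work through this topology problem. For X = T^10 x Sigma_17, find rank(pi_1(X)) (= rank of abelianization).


pi_1(A x B) = pi_1(A) x pi_1(B); rank of abelianization = b_1.
b_1(T^10) = 10, b_1(Sigma_17) = 2*17 = 34.
b_1(product) = 10 + 34 = 44

44


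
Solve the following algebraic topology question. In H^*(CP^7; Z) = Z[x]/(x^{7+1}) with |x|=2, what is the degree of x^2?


|x| = 2 in H^*(CP^n).
|x^2| = 2 * |x| = 2 * 2 = 4

4


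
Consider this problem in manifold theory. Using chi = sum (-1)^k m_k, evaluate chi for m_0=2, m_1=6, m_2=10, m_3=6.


Morse theory: chi(M) = sum_k (-1)^k m_k where m_k = #(index-k critical points).
= (2) + (-6) + (10) + (-6) = 0

0


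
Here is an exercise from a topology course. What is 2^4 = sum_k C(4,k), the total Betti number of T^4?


b_k(T^4) = C(4,k), so the sum over k is sum_k C(4,k) = 2^4.
Total = 2^4 = 16

16


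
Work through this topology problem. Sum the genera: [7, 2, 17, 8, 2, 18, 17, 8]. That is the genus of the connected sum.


Genus is additive under connected sum of orientable surfaces.
g = 7 + 2 + 17 + 8 + 2 + 18 + 17 + 8 = 79

79


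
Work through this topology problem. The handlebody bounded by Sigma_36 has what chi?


A genus-g handlebody deformation retracts to a wedge of g circles.
chi(vee_g S^1) = 1 - g.
chi(H_36) = 1 - 36 = -35

-35


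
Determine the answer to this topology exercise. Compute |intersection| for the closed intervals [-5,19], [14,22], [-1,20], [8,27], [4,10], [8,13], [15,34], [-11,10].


Intersection = [max(a_i), min(b_i)] = [15, 10].
Since 15 > 10, the intersection is empty.
Length = 0

0


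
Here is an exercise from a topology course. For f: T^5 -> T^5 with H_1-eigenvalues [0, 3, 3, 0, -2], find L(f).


For a torus self-map: L(f) = det(I - A) where A acts on H_1.
L(f) = (1-0) * (1-3) * (1-3) * (1-0) * (1--2) = 1 * -2 * -2 * 1 * 3 = 12

12


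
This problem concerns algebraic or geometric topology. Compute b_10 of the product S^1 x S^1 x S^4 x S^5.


Each S^d has Poincare polynomial 1 + t^d.
The product S^1 x S^1 x S^4 x S^5 has Poincare polynomial prod(1+t^d_i).
Expanding: b_0=1, b_1=2, b_2=1, b_4=1, b_5=3, b_6=3, b_7=1, b_9=1, b_10=2, b_11=1.
b_10 = 2

2


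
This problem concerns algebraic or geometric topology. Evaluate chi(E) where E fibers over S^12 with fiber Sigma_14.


chi(S^12) = 2 (n even), chi(Sigma_14) = 2 - 2*14 = -26.
chi(E) = 2 * (-26) = -52

-52


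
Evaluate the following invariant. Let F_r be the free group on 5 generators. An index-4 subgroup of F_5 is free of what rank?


Nielsen-Schreier: an index-n subgroup of F_r is free of rank 1 + n(r-1).
Equivalently: chi(cover) = n*chi(base); chi(vee_r S^1) = 1 - 5 = -4.
chi(E) = 4*(-4) = -16; rank = 1 - chi(E) = 1 - (-16) = 17.
rank = 1 + 4*(5-1) = 1 + 16 = 17

17


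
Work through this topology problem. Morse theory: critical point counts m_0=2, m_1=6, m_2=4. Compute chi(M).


Morse theory: chi(M) = sum_k (-1)^k m_k where m_k = #(index-k critical points).
= (2) + (-6) + (4) = 0

0


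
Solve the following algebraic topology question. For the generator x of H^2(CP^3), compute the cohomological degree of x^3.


|x| = 2 in H^*(CP^n).
|x^3| = 3 * |x| = 3 * 2 = 6

6


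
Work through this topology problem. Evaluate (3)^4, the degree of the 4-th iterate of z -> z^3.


deg(f) = 3. Degree is multiplicative: deg(f^4) = (deg f)^4.
deg(f^4) = (3)^4 = 81

81


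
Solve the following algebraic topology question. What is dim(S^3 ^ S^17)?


S^m ^ S^n = S^{m+n}.
k = 3 + 17 = 20

20


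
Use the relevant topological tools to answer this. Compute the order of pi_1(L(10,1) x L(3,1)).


pi_1(X x Y) = pi_1(X) x pi_1(Y).
pi_1(L(10,1)) = Z/10, pi_1(L(3,1)) = Z/3.
|Z/10 x Z/3| = 10 * 3 = 30

30


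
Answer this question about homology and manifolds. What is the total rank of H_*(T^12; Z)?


b_k(T^12) = C(12,k), so the sum over k is sum_k C(12,k) = 2^12.
Total = 2^12 = 4096

4096


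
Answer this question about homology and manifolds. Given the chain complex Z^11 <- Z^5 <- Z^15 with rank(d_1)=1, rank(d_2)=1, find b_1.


rank H_k = rank(ker d_k) - rank(im d_{k+1}).
rank(ker d_1) = rank(C_1) - rank(d_1) = 5 - 1 = 4.
rank(im d_{1+1}) = 1.
rank H_1 = 4 - 1 = 3

3


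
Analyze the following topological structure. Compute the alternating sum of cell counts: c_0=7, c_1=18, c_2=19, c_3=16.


chi = sum_k (-1)^k c_k.
= (-1)^0*7 + (-1)^1*18 + (-1)^2*19 + (-1)^3*16
= (7) + (-18) + (19) + (-16)
= -8

-8


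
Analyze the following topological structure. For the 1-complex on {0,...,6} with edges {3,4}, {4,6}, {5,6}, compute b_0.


Run DFS/union-find over 7 vertices.
V = 7, E = 3.
Number of components = 4

4


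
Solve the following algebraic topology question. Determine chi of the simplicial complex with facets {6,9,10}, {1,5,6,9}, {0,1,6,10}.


Enumerate all faces; f-vector: f_0=6, f_1=12, f_2=9, f_3=2.
chi = sum (-1)^k f_k = 1

1


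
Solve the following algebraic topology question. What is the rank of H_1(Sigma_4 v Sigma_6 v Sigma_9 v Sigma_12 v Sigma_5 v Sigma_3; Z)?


For a wedge X v Y: reduced H_k(X v Y) = H_k(X) + H_k(Y).
Each Sigma_g contributes b_1 = 2g.
b_1 = 8 + 12 + 18 + 24 + 10 + 6 = 78

78


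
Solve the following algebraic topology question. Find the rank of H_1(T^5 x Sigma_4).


pi_1(A x B) = pi_1(A) x pi_1(B); rank of abelianization = b_1.
b_1(T^5) = 5, b_1(Sigma_4) = 2*4 = 8.
b_1(product) = 5 + 8 = 13

13


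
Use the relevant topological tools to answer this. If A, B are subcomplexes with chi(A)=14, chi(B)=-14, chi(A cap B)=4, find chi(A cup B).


chi(A cup B) = chi(A) + chi(B) - chi(A cap B)
= 14 + (-14) - (4)
= -4

-4


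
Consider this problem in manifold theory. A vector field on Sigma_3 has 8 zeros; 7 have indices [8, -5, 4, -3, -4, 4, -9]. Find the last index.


Poincare-Hopf: sum of indices = chi(M).
chi(Sigma_3) = 2 - 2*3 = -4.
Sum of known indices = -5.
x = chi - (sum known) = -4 - (-5) = 1

1


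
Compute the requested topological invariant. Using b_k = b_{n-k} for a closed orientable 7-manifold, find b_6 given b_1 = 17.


Poincare duality for closed orientable n-manifolds: b_k = b_{n-k}.
Here n = 7, so b_6 = b_1 = 17

17


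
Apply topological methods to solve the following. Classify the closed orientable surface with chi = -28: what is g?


chi = 2 - 2g for closed orientable surfaces.
-28 = 2 - 2g
2g = 2 - (-28) = 30
g = 15

15


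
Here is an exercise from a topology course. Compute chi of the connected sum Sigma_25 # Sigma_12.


chi(Sigma_25) = 2 - 2*25 = -48
chi(Sigma_12) = 2 - 2*12 = -22
For surfaces: chi(A#B) = chi(A) + chi(B) - 2.
chi = -48 + -22 - 2 = -72

-72


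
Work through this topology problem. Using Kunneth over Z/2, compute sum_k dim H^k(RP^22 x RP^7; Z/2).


dim H^*(RP^n; Z/2) = n+1 (one Z/2 in each degree 0..n).
Total Betti number is multiplicative.
Total = (22+1) * (7+1) = 23 * 8 = 184

184


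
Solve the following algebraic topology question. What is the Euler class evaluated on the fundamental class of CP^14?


For any closed oriented manifold, <e(TM),[M]> = chi(M).
chi(CP^14) = 14+1 = 15

15


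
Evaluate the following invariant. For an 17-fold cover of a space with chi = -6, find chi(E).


For a finite covering: chi(E) = (number of sheets) * chi(B).
chi(E) = 17 * (-6) = -102

-102


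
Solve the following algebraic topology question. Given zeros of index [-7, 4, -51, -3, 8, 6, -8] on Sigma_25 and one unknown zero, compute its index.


Poincare-Hopf: sum of indices = chi(M).
chi(Sigma_25) = 2 - 2*25 = -48.
Sum of known indices = -51.
x = chi - (sum known) = -48 - (-51) = 3

3


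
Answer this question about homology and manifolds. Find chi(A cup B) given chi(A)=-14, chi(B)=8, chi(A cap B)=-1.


chi(A cup B) = chi(A) + chi(B) - chi(A cap B)
= -14 + (8) - (-1)
= -5

-5


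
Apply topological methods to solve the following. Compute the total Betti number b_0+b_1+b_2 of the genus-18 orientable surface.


For Sigma_18: b_0 = 1, b_1 = 2g = 36, b_2 = 1.
Total = 1 + 36 + 1 = 38

38


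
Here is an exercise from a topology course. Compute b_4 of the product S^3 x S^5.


Each S^d has Poincare polynomial 1 + t^d.
The product S^3 x S^5 has Poincare polynomial prod(1+t^d_i).
Expanding: b_0=1, b_3=1, b_5=1, b_8=1.
b_4 = 0

0


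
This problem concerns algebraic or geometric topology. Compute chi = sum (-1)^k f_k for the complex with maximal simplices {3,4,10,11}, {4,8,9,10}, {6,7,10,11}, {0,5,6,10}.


Enumerate all faces; f-vector: f_0=10, f_1=21, f_2=16, f_3=4.
chi = sum (-1)^k f_k = 1

1


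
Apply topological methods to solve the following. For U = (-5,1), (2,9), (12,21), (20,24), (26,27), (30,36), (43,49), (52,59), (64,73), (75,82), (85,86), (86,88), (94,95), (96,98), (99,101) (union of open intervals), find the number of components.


Sort and merge overlapping open intervals.
Merged: (-5,1), (2,9), (12,24), (26,27), (30,36), (43,49), (52,59), (64,73), (75,82), (85,86), (86,88), (94,95), (96,98), (99,101).
Number of components = 14

14


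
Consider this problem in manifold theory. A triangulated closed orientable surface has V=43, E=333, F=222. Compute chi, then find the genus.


chi = V - E + F = 43 - 333 + 222 = -68
For orientable closed surface: chi = 2 - 2g, so g = (2 - chi)/2.
g = (2 - (-68)) / 2 = 70 / 2 = 35

35


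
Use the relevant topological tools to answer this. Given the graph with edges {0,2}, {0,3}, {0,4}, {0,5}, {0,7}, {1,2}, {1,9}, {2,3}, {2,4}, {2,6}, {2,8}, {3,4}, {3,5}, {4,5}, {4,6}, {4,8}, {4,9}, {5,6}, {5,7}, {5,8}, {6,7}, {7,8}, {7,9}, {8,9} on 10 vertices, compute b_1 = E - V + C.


b_1 = E - V + (number of components).
E = 24, V = 10, components = 1.
b_1 = 24 - 10 + 1 = 15

15


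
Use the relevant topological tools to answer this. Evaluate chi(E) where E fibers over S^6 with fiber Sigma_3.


chi(S^6) = 2 (n even), chi(Sigma_3) = 2 - 2*3 = -4.
chi(E) = 2 * (-4) = -8

-8


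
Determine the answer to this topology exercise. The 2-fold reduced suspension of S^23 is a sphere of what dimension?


Each suspension raises dimension by 1: Sigma S^n = S^{n+1}.
Sigma^2 S^23 = S^{23+2} = S^25

25


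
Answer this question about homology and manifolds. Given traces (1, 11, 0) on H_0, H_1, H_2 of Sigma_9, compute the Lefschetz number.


L(f) = tr(f_0*) - tr(f_1*) + tr(f_2*).
= 1 - (11) + (0)
= -10

-10


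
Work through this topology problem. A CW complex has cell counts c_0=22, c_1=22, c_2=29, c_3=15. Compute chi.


chi = sum_k (-1)^k c_k.
= (-1)^0*22 + (-1)^1*22 + (-1)^2*29 + (-1)^3*15
= (22) + (-22) + (29) + (-15)
= 14

14


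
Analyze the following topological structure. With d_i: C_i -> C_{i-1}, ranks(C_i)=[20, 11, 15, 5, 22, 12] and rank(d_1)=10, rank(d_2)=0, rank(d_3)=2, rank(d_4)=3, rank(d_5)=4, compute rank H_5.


rank H_k = rank(ker d_k) - rank(im d_{k+1}).
rank(ker d_5) = rank(C_5) - rank(d_5) = 12 - 4 = 8.
rank(im d_{5+1}) = 0.
rank H_5 = 8 - 0 = 8

8


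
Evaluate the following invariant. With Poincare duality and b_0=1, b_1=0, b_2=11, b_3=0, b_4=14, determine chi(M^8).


By Poincare duality b_k = b_{8-k}, so full Betti numbers: b_0=1, b_1=0, b_2=11, b_3=0, b_4=14, b_5=0, b_6=11, b_7=0, b_8=1.
chi = sum (-1)^k b_k = 38

38


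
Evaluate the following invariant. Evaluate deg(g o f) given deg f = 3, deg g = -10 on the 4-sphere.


Degree is multiplicative under composition: deg(g o f) = deg(g) * deg(f).
= -10 * 3 = -30

-30


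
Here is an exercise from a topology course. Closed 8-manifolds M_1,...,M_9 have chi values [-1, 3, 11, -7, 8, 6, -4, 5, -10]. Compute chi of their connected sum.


For n-manifolds: chi(A#B) = chi(A) + chi(B) - chi(S^8).
chi(S^8) = 1 + (-1)^8 = 2.
chi(#) = (sum chi_i) - (9-1)*chi(S^8) = 11 - 8*2 = -5

-5


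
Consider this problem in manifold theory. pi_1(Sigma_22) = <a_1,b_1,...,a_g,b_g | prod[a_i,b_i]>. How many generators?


Standard presentation: pi_1(Sigma_g) = <a_1,b_1,...,a_g,b_g | [a_1,b_1]...[a_g,b_g] = 1>.
Number of generators = 2g = 2*22 = 44

44


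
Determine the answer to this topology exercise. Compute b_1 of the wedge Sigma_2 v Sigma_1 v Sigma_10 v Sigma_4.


For a wedge X v Y: reduced H_k(X v Y) = H_k(X) + H_k(Y).
Each Sigma_g contributes b_1 = 2g.
b_1 = 4 + 2 + 20 + 8 = 34

34


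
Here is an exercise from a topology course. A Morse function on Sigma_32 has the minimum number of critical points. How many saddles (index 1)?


A perfect Morse function has m_k = b_k.
For Sigma_32: b_0=1, b_1=2g=64, b_2=1.
Saddles m_1 = 2g = 64

64


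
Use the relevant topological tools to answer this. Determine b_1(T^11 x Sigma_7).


pi_1(A x B) = pi_1(A) x pi_1(B); rank of abelianization = b_1.
b_1(T^11) = 11, b_1(Sigma_7) = 2*7 = 14.
b_1(product) = 11 + 14 = 25

25


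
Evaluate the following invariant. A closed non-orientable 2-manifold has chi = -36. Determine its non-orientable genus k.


chi = 2 - k for closed non-orientable surfaces with k crosscaps.
-36 = 2 - k
k = 2 - (-36) = 38

38


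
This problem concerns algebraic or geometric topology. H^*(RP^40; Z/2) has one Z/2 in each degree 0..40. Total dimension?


H^k(RP^40; Z/2) = Z/2 for each 0 <= k <= 40.
Total dimension = 40 + 1 = 41

41


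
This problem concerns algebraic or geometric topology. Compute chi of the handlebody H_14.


A genus-g handlebody deformation retracts to a wedge of g circles.
chi(vee_g S^1) = 1 - g.
chi(H_14) = 1 - 14 = -13

-13


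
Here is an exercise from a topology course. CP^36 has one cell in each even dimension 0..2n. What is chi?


CP^36 has one cell in each even dimension 0, 2, ..., 2*36 (36+1 cells total).
All cells are even-dimensional, so chi = number of cells.
chi = 36 + 1 = 37

37


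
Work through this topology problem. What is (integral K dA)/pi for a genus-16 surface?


Gauss-Bonnet: integral K dA = 2*pi*chi(M).
chi(Sigma_16) = 2 - 2*16 = -30.
(integral K dA)/pi = 2*chi = 2*(-30) = -60

-60


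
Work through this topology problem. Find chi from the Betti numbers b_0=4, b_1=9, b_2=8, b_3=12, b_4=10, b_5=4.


chi = sum_k (-1)^k b_k.
= (4) + (-9) + (8) + (-12) + (10) + (-4)
= -3

-3


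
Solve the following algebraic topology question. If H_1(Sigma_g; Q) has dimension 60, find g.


For a closed orientable surface: b_1 = 2g.
60 = 2g
g = 60 / 2 = 30

30


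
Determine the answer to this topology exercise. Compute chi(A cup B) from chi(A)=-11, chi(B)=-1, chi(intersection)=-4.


chi(A cup B) = chi(A) + chi(B) - chi(A cap B)
= -11 + (-1) - (-4)
= -8

-8


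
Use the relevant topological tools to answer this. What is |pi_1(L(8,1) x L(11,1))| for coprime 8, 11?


pi_1(X x Y) = pi_1(X) x pi_1(Y).
pi_1(L(8,1)) = Z/8, pi_1(L(11,1)) = Z/11.
|Z/8 x Z/11| = 8 * 11 = 88

88


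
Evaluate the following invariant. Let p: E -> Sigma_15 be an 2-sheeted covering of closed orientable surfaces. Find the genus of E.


For an n-sheeted cover: chi(E) = n * chi(B).
chi(Sigma_15) = 2 - 2*15 = -28.
chi(E) = 2 * (-28) = -56.
genus(E) = (2 - chi(E))/2 = (2 - (-56))/2 = 58/2 = 29

29


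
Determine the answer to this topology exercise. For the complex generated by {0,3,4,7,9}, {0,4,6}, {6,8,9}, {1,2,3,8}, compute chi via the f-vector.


Enumerate all faces; f-vector: f_0=9, f_1=21, f_2=16, f_3=6, f_4=1.
chi = sum (-1)^k f_k = -1

-1


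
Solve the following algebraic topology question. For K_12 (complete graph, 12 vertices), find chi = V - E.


K_12: V = 12, E = C(12,2) = 66.
chi = V - E = 12 - 66 = -54

-54


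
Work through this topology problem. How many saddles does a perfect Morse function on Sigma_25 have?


A perfect Morse function has m_k = b_k.
For Sigma_25: b_0=1, b_1=2g=50, b_2=1.
Saddles m_1 = 2g = 50

50


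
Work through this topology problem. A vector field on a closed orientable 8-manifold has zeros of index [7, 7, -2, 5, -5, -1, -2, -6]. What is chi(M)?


Poincare-Hopf: chi(M) = sum of indices of zeros.
chi = (7) + (7) + (-2) + (5) + (-5) + (-1) + (-2) + (-6) = 3

3


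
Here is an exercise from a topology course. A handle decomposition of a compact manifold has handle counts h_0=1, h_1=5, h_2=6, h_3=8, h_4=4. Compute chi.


Handles of index k contribute (-1)^k to chi (same as CW cells).
chi = (1) + (-5) + (6) + (-8) + (4) = -2

-2


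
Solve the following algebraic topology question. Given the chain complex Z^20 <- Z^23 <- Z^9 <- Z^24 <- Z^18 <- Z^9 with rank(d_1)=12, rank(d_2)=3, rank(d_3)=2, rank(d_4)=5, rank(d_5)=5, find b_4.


rank H_k = rank(ker d_k) - rank(im d_{k+1}).
rank(ker d_4) = rank(C_4) - rank(d_4) = 18 - 5 = 13.
rank(im d_{4+1}) = 5.
rank H_4 = 13 - 5 = 8

8


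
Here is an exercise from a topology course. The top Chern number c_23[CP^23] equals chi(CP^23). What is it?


For any closed oriented manifold, <e(TM),[M]> = chi(M).
chi(CP^23) = 23+1 = 24

24


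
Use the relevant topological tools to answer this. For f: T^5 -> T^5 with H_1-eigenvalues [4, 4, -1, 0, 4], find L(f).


For a torus self-map: L(f) = det(I - A) where A acts on H_1.
L(f) = (1-4) * (1-4) * (1--1) * (1-0) * (1-4) = -3 * -3 * 2 * 1 * -3 = -54

-54


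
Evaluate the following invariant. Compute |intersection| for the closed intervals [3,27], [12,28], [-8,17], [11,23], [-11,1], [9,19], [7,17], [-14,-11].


Intersection = [max(a_i), min(b_i)] = [12, -11].
Since 12 > -11, the intersection is empty.
Length = 0

0


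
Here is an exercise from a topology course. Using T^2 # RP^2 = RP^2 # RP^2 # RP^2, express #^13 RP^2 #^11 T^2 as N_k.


Since a >= 1, the sum is non-orientable; each T^2 can be replaced by RP^2 # RP^2 (since T^2#RP^2 = 3RP^2).
Total crosscaps k = 13 + 2*11 = 35.
Check via chi: chi = 13*1 + 11*0 - (13+11-1)*2 = -33 = 2 - k = -33. Consistent.

35


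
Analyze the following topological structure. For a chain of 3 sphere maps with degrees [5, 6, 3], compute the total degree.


Degree is multiplicative: deg(composition) = product of degrees.
= (5) * (6) * (3) = 90

90


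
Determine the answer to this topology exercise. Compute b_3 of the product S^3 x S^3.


Each S^d has Poincare polynomial 1 + t^d.
The product S^3 x S^3 has Poincare polynomial prod(1+t^d_i).
Expanding: b_0=1, b_3=2, b_6=1.
b_3 = 2

2


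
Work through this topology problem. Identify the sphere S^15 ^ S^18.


S^m ^ S^n = S^{m+n}.
k = 15 + 18 = 33

33


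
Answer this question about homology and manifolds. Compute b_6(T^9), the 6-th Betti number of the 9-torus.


By the Kunneth formula, b_k(T^n) = C(n,k).
b_6(T^9) = C(9,6).
C(9,6) = 9!/(6!*3!) = 84

84


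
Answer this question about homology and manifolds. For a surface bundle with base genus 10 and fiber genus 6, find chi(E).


For a fiber bundle F -> E -> B (with CW structure): chi(E) = chi(B) * chi(F).
chi(Sigma_10) = -18, chi(Sigma_6) = -10.
chi(E) = (-18) * (-10) = 180

180


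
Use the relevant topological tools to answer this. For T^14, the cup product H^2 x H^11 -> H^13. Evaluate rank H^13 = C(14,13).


Cup product: H^p x H^q -> H^{p+q}; here p+q = 2+11 = 13.
rank H^k(T^n) = C(n,k).
C(14,13) = 14

14


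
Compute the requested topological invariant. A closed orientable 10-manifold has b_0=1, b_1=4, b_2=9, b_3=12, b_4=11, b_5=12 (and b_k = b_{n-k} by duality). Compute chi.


By Poincare duality b_k = b_{10-k}, so full Betti numbers: b_0=1, b_1=4, b_2=9, b_3=12, b_4=11, b_5=12, b_6=11, b_7=12, b_8=9, b_9=4, b_10=1.
chi = sum (-1)^k b_k = -2

-2


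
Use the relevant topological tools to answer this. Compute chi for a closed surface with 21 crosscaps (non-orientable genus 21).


For a non-orientable closed surface with k crosscaps: chi = 2 - k.
Here k = 21.
chi = 2 - 21 = -19

-19


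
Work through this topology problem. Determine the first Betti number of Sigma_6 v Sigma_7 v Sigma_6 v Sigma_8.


For a wedge X v Y: reduced H_k(X v Y) = H_k(X) + H_k(Y).
Each Sigma_g contributes b_1 = 2g.
b_1 = 12 + 14 + 12 + 16 = 54

54


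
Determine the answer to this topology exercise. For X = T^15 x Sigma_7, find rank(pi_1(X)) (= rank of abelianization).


pi_1(A x B) = pi_1(A) x pi_1(B); rank of abelianization = b_1.
b_1(T^15) = 15, b_1(Sigma_7) = 2*7 = 14.
b_1(product) = 15 + 14 = 29

29


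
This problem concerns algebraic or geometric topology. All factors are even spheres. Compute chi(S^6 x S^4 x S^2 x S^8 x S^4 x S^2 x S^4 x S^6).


chi is multiplicative: chi(X x Y) = chi(X) chi(Y).
Each even-dim sphere has chi = 2. There are 8 factors.
chi = 2^8 = 256

256


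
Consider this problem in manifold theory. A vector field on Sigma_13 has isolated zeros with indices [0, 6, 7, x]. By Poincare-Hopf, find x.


Poincare-Hopf: sum of indices = chi(M).
chi(Sigma_13) = 2 - 2*13 = -24.
Sum of known indices = 13.
x = chi - (sum known) = -24 - (13) = -37

-37


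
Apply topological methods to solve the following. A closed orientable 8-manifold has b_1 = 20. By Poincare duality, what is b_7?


Poincare duality for closed orientable n-manifolds: b_k = b_{n-k}.
Here n = 8, so b_7 = b_1 = 20

20


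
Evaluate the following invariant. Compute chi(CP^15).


CP^15 has one cell in each even dimension 0, 2, ..., 2*15 (15+1 cells total).
All cells are even-dimensional, so chi = number of cells.
chi = 15 + 1 = 16

16


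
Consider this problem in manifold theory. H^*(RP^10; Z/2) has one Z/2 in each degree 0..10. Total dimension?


H^k(RP^10; Z/2) = Z/2 for each 0 <= k <= 10.
Total dimension = 10 + 1 = 11

11


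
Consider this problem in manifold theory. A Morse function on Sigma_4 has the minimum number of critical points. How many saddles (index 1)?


A perfect Morse function has m_k = b_k.
For Sigma_4: b_0=1, b_1=2g=8, b_2=1.
Saddles m_1 = 2g = 8

8


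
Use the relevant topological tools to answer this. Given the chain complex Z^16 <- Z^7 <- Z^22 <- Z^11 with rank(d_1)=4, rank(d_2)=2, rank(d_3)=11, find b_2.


rank H_k = rank(ker d_k) - rank(im d_{k+1}).
rank(ker d_2) = rank(C_2) - rank(d_2) = 22 - 2 = 20.
rank(im d_{2+1}) = 11.
rank H_2 = 20 - 11 = 9

9


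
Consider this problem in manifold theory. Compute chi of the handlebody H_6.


A genus-g handlebody deformation retracts to a wedge of g circles.
chi(vee_g S^1) = 1 - g.
chi(H_6) = 1 - 6 = -5

-5


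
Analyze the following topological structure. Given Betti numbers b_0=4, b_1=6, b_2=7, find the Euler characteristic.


chi = sum_k (-1)^k b_k.
= (4) + (-6) + (7)
= 5

5


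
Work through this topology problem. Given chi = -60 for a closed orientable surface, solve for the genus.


chi = 2 - 2g for closed orientable surfaces.
-60 = 2 - 2g
2g = 2 - (-60) = 62
g = 31

31


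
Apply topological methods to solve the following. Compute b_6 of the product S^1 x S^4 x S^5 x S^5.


Each S^d has Poincare polynomial 1 + t^d.
The product S^1 x S^4 x S^5 x S^5 has Poincare polynomial prod(1+t^d_i).
Expanding: b_0=1, b_1=1, b_4=1, b_5=3, b_6=2, b_9=2, b_10=3, b_11=1, b_14=1, b_15=1.
b_6 = 2

2


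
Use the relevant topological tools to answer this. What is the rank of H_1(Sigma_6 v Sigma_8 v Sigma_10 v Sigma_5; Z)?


For a wedge X v Y: reduced H_k(X v Y) = H_k(X) + H_k(Y).
Each Sigma_g contributes b_1 = 2g.
b_1 = 12 + 16 + 20 + 10 = 58

58


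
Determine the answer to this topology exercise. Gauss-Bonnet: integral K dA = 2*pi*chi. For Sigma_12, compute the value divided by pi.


Gauss-Bonnet: integral K dA = 2*pi*chi(M).
chi(Sigma_12) = 2 - 2*12 = -22.
(integral K dA)/pi = 2*chi = 2*(-22) = -44

-44


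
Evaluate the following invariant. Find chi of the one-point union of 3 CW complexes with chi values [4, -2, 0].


chi(A v B) = chi(A) + chi(B) - 1 (one point identified).
For 3 spaces: chi = (sum chi_i) - (3 - 1).
sum = 2; chi = 2 - 2 = 0

0


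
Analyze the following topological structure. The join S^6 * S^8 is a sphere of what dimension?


Join of spheres: S^m * S^n = S^{m+n+1}.
dim = 6 + 8 + 1 = 15

15


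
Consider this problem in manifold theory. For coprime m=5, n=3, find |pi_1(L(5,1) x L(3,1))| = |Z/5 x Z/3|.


pi_1(X x Y) = pi_1(X) x pi_1(Y).
pi_1(L(5,1)) = Z/5, pi_1(L(3,1)) = Z/3.
|Z/5 x Z/3| = 5 * 3 = 15

15


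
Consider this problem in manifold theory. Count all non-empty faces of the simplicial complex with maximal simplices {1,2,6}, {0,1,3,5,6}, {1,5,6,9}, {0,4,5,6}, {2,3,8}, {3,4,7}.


Each maximal simplex on m vertices has 2^m - 1 nonempty faces.
Take the union (dedupe shared faces).
Total distinct faces = 61

61


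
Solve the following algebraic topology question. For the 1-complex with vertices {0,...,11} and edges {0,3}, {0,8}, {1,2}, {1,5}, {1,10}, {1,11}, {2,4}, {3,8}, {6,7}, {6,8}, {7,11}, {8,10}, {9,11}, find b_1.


b_1 = E - V + (number of components).
E = 13, V = 12, components = 1.
b_1 = 13 - 12 + 1 = 2

2


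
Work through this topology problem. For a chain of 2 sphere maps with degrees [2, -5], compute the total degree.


Degree is multiplicative: deg(composition) = product of degrees.
= (2) * (-5) = -10

-10


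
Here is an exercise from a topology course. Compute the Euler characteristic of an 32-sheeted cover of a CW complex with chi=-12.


For a finite covering: chi(E) = (number of sheets) * chi(B).
chi(E) = 32 * (-12) = -384

-384


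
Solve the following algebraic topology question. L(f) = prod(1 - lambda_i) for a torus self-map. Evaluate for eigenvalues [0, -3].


For a torus self-map: L(f) = det(I - A) where A acts on H_1.
L(f) = (1-0) * (1--3) = 1 * 4 = 4

4


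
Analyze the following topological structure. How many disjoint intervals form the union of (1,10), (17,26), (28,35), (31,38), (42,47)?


Sort and merge overlapping open intervals.
Merged: (1,10), (17,26), (28,38), (42,47).
Number of components = 4

4


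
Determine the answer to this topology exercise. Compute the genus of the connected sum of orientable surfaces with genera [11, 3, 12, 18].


Genus is additive under connected sum of orientable surfaces.
g = 11 + 3 + 12 + 18 = 44

44


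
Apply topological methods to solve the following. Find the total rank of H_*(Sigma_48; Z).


For Sigma_48: b_0 = 1, b_1 = 2g = 96, b_2 = 1.
Total = 1 + 96 + 1 = 98

98


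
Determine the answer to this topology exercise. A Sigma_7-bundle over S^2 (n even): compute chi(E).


chi(S^2) = 2 (n even), chi(Sigma_7) = 2 - 2*7 = -12.
chi(E) = 2 * (-12) = -24

-24


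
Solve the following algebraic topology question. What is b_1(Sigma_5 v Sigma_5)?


For a wedge: H_1(A v B) = H_1(A) + H_1(B).
b_1(Sigma_5) = 10, b_1(Sigma_5) = 10.
b_1 = 10 + 10 = 20

20


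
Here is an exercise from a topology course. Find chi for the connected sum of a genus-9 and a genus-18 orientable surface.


chi(Sigma_9) = 2 - 2*9 = -16
chi(Sigma_18) = 2 - 2*18 = -34
For surfaces: chi(A#B) = chi(A) + chi(B) - 2.
chi = -16 + -34 - 2 = -52

-52


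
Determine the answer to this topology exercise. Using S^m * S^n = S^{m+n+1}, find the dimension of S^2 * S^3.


Join of spheres: S^m * S^n = S^{m+n+1}.
dim = 2 + 3 + 1 = 6

6


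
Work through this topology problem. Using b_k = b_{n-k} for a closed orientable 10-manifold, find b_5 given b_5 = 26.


Poincare duality for closed orientable n-manifolds: b_k = b_{n-k}.
Here n = 10, so b_5 = b_5 = 26

26


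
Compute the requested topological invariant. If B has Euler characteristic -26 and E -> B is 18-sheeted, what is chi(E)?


For a finite covering: chi(E) = (number of sheets) * chi(B).
chi(E) = 18 * (-26) = -468

-468


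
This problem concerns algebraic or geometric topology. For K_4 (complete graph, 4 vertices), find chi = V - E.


K_4: V = 4, E = C(4,2) = 6.
chi = V - E = 4 - 6 = -2

-2


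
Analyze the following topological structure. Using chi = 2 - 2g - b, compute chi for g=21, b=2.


For a compact orientable surface with genus g and b boundary components: chi = 2 - 2g - b.
chi = 2 - 2*21 - 2 = 2 - 42 - 2 = -42

-42


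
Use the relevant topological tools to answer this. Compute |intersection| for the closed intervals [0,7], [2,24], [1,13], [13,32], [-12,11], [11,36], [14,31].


Intersection = [max(a_i), min(b_i)] = [14, 7].
Since 14 > 7, the intersection is empty.
Length = 0

0


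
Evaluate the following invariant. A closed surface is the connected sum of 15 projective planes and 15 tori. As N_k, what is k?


Since a >= 1, the sum is non-orientable; each T^2 can be replaced by RP^2 # RP^2 (since T^2#RP^2 = 3RP^2).
Total crosscaps k = 15 + 2*15 = 45.
Check via chi: chi = 15*1 + 15*0 - (15+15-1)*2 = -43 = 2 - k = -43. Consistent.

45


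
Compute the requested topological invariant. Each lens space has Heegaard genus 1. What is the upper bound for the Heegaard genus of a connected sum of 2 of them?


Heegaard genus satisfies g(A#B) <= g(A) + g(B).
Each lens space has g = 1.
Upper bound: 2 * 1 = 2

2


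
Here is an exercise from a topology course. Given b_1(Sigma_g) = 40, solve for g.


For a closed orientable surface: b_1 = 2g.
40 = 2g
g = 40 / 2 = 20

20


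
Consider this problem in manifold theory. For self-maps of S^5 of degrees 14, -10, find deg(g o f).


Degree is multiplicative under composition: deg(g o f) = deg(g) * deg(f).
= -10 * 14 = -140

-140


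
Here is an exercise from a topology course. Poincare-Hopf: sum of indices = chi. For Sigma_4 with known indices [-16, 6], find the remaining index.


Poincare-Hopf: sum of indices = chi(M).
chi(Sigma_4) = 2 - 2*4 = -6.
Sum of known indices = -10.
x = chi - (sum known) = -6 - (-10) = 4

4


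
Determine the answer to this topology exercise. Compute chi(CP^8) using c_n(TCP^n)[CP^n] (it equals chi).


For any closed oriented manifold, <e(TM),[M]> = chi(M).
chi(CP^8) = 8+1 = 9

9


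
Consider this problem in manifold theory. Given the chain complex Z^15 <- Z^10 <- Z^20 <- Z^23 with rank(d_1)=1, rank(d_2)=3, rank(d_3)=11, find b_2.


rank H_k = rank(ker d_k) - rank(im d_{k+1}).
rank(ker d_2) = rank(C_2) - rank(d_2) = 20 - 3 = 17.
rank(im d_{2+1}) = 11.
rank H_2 = 17 - 11 = 6

6


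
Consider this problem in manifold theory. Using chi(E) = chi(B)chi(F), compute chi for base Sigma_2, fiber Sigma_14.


For a fiber bundle F -> E -> B (with CW structure): chi(E) = chi(B) * chi(F).
chi(Sigma_2) = -2, chi(Sigma_14) = -26.
chi(E) = (-2) * (-26) = 52

52


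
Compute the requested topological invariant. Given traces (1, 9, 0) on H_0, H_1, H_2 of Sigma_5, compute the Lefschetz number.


L(f) = tr(f_0*) - tr(f_1*) + tr(f_2*).
= 1 - (9) + (0)
= -8

-8


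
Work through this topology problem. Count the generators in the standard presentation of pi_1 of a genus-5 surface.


Standard presentation: pi_1(Sigma_g) = <a_1,b_1,...,a_g,b_g | [a_1,b_1]...[a_g,b_g] = 1>.
Number of generators = 2g = 2*5 = 10

10


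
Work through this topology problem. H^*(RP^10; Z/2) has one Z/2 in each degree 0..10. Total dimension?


H^k(RP^10; Z/2) = Z/2 for each 0 <= k <= 10.
Total dimension = 10 + 1 = 11

11


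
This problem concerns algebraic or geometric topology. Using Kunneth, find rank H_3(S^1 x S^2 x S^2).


Each S^d has Poincare polynomial 1 + t^d.
The product S^1 x S^2 x S^2 has Poincare polynomial prod(1+t^d_i).
Expanding: b_0=1, b_1=1, b_2=2, b_3=2, b_4=1, b_5=1.
b_3 = 2

2


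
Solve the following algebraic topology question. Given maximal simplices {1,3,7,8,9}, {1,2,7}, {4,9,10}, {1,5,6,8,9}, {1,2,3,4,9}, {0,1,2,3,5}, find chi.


Enumerate all faces; f-vector: f_0=11, f_1=33, f_2=39, f_3=20, f_4=4.
chi = sum (-1)^k f_k = 1

1


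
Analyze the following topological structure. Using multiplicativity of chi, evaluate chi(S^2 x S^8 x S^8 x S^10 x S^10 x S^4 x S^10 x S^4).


chi is multiplicative: chi(X x Y) = chi(X) chi(Y).
Each even-dim sphere has chi = 2. There are 8 factors.
chi = 2^8 = 256

256


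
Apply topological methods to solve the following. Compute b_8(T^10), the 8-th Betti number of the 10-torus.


By the Kunneth formula, b_k(T^n) = C(n,k).
b_8(T^10) = C(10,8).
C(10,8) = 10!/(8!*2!) = 45

45
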